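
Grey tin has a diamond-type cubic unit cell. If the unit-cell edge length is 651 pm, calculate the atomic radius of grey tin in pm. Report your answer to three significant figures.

141 pm

In a diamond cubic lattice, nearest neighbors lie along the body diagonal with √3·a = 8r.
r = √3·a/8 = 1.7321 × 651 / 8 = 141 pm.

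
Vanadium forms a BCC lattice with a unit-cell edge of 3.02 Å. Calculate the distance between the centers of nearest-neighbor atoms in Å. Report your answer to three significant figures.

2.62 Å

In a BCC structure, atoms touch along the body diagonal, so √3·a = 4r; the nearest-neighbor distance equals 2r = 0.8660·a.
d = 0.8660 × 3.02 = 2.62 Å.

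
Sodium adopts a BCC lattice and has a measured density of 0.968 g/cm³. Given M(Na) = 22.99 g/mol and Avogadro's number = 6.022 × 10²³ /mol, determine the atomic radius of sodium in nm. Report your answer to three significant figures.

For a BCC cell (Z = 2), a³ = Z·M/(N_A·ρ) = 2 × 22.99 / (6.022 × 10²³ × 0.9680) = 7.888 × 10^-23 cm³, so a = 4.289 × 10^-8 cm = 0.4289 nm.
Atoms touch along the body diagonal, so √3·a = 4r, so r = 0.4330 × a = 0.186 nm.

0.186 nm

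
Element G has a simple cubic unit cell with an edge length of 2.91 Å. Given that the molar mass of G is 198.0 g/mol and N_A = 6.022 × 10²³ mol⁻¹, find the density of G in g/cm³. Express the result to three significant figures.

A simple cubic unit cell contains Z = 1 atom.
Cell volume: a³ = (2.91 Å)³ = (2.910 × 10^-8 cm)³ = 2.464 × 10^-23 cm³.
ρ = Z·M/(N_A·a³) = 1 × 198.0 / (6.022 × 10²³ × 2.464 × 10^-23) = 13.34 g/cm³.

13.3 g/cm³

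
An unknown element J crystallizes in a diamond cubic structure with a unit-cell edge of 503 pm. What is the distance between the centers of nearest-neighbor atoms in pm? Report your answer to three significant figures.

218 pm

In a diamond cubic structure, nearest neighbors lie along the body diagonal with √3·a = 8r; the nearest-neighbor distance equals 2r = 0.4330·a.
d = 0.4330 × 503 = 218 pm.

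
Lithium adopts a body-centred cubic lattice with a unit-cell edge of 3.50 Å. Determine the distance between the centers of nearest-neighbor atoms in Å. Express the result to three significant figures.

In a BCC structure, atoms touch along the body diagonal, so √3·a = 4r; the nearest-neighbor distance equals 2r = 0.8660·a.
d = 0.8660 × 3.50 = 3.03 Å.

3.03 Å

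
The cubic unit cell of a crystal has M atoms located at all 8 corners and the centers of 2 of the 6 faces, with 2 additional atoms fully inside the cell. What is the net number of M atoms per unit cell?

4

Corner atoms are shared by 8 cells (1/8 each), face atoms by 2 (1/2 each), interior atoms are unshared.
Net atoms = 8 × 1/8 + 2 × 1/2 + 2 = 1 + 1 + 2 = 4.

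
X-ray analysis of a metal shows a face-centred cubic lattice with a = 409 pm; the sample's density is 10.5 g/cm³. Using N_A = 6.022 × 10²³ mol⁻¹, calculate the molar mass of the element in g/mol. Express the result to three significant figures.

108 g/mol

An FCC cell has Z = 4 atoms; a = 4.090 × 10^-8 cm.
M = ρ·N_A·a³/Z = 10.5 × 6.022 × 10²³ × 6.842 × 10^-23 / 4 = 108 g/mol.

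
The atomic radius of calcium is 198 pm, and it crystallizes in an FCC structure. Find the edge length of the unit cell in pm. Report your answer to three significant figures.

In an FCC lattice, atoms touch along the face diagonal, so √2·a = 4r.
a = 4r/√2 = 4 × 198 / 1.4142 = 560 pm.

560 pm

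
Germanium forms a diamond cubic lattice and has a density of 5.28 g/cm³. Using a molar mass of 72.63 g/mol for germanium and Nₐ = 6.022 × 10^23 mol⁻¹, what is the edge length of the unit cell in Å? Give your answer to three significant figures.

5.67 Å

With Z = 8 atoms per diamond cubic cell, a³ = Z·M/(N_A·ρ) = 8 × 72.63 / (6.022 × 10²³ × 5.280 g/cm³) = 1.827 × 10^-22 cm³.
a = (1.827 × 10^-22)^(1/3) = 5.675 × 10^-8 cm = 5.67 Å.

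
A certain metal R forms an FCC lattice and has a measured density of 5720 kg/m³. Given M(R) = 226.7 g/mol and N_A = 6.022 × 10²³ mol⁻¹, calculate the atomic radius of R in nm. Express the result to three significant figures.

0.227 nm

For an FCC cell (Z = 4), a³ = Z·M/(N_A·ρ) = 4 × 226.7 / (6.022 × 10²³ × 5.720) = 2.633 × 10^-22 cm³, so a = 6.409 × 10^-8 cm = 0.6409 nm.
Atoms touch along the face diagonal, so √2·a = 4r, so r = 0.3536 × a = 0.227 nm.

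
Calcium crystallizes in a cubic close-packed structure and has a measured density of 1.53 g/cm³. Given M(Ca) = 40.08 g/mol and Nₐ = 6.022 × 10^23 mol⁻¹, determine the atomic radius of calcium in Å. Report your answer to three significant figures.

1.97 Å

For an FCC cell (Z = 4), a³ = Z·M/(N_A·ρ) = 4 × 40.08 / (6.022 × 10²³ × 1.530) = 1.740 × 10^-22 cm³, so a = 5.583 × 10^-8 cm = 5.583 Å.
Atoms touch along the face diagonal, so √2·a = 4r, so r = 0.3536 × a = 1.97 Å.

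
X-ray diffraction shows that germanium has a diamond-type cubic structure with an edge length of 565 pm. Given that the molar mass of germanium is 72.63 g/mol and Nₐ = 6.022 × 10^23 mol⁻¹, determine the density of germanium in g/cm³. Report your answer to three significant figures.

5.35 g/cm³

A diamond cubic unit cell contains Z = 8 atoms.
Cell volume: a³ = (565 pm)³ = (5.650 × 10^-8 cm)³ = 1.804 × 10^-22 cm³.
ρ = Z·M/(N_A·a³) = 8 × 72.63 / (6.022 × 10²³ × 1.804 × 10^-22) = 5.350 g/cm³.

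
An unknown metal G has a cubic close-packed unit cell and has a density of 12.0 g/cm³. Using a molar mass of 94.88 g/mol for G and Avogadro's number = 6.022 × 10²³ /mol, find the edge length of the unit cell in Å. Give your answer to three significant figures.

With Z = 4 atoms per FCC cell, a³ = Z·M/(N_A·ρ) = 4 × 94.88 / (6.022 × 10²³ × 12.00 g/cm³) = 5.252 × 10^-23 cm³.
a = (5.252 × 10^-23)^(1/3) = 3.745 × 10^-8 cm = 3.74 Å.

3.74 Å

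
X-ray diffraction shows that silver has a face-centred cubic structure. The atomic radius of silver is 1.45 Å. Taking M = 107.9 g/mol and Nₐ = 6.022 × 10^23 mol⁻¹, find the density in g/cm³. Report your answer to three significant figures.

10.4 g/cm³

In an FCC lattice, atoms touch along the face diagonal, so √2·a = 4r, giving a = 4.101 Å = 4.101 × 10^-8 cm.
With Z = 4, ρ = Z·M/(N_A·a³) = 4 × 107.9 / (6.022 × 10²³ × 6.898 × 10^-23) = 10.39 g/cm³.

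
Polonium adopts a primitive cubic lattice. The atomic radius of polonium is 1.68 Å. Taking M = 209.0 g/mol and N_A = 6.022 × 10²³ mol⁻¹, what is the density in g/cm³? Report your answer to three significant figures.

9.15 g/cm³

In a simple cubic lattice, atoms touch along the cell edge, so a = 2r, giving a = 3.360 Å = 3.360 × 10^-8 cm.
With Z = 1, ρ = Z·M/(N_A·a³) = 1 × 209.0 / (6.022 × 10²³ × 3.793 × 10^-23) = 9.149 g/cm³.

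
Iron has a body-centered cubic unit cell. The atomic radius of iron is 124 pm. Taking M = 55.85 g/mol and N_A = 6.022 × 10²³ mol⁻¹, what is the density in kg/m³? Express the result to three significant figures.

7900 kg/m³

In a BCC lattice, atoms touch along the body diagonal, so √3·a = 4r, giving a = 286.4 pm = 2.864 × 10^-8 cm.
With Z = 2, ρ = Z·M/(N_A·a³) = 2 × 55.85 / (6.022 × 10²³ × 2.348 × 10^-23) = 7.899 g/cm³ = 7900 kg/m³.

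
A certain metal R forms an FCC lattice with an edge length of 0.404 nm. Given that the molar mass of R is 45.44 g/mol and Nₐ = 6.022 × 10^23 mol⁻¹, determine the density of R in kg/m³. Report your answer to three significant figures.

An FCC unit cell contains Z = 4 atoms.
Cell volume: a³ = (0.404 nm)³ = (4.040 × 10^-8 cm)³ = 6.594 × 10^-23 cm³.
ρ = Z·M/(N_A·a³) = 4 × 45.44 / (6.022 × 10²³ × 6.594 × 10^-23) = 4.577 g/cm³ = 4580 kg/m³.

4580 kg/m³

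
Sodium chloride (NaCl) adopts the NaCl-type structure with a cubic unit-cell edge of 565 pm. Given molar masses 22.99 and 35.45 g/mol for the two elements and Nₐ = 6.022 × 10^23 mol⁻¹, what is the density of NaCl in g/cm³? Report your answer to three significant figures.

The NaCl-type structure contains Z = 4 formula units per cell; M(NaCl) = 22.99 + 35.45 = 58.44 g/mol.
a³ = (5.650 × 10^-8 cm)³ = 1.804 × 10^-22 cm³.
ρ = 4 × 58.44 / (6.022 × 10²³ × 1.804 × 10^-22) = 2.152 g/cm³.

2.15 g/cm³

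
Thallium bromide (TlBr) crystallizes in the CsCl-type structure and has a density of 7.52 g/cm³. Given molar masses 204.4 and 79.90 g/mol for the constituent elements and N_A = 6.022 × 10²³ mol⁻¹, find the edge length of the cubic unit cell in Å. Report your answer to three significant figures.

M(TlBr) = 284.3 g/mol; Z = 1 formula unit per cell.
a³ = Z·M/(N_A·ρ) = 1 × 284.3 / (6.022 × 10²³ × 7.52) = 6.278 × 10^-23 cm³, so a = 3.974 × 10^-8 cm = 3.97 Å.

3.97 Å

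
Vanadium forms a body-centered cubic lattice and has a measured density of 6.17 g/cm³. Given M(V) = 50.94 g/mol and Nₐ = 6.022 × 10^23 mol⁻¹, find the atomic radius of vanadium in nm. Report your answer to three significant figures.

For a BCC cell (Z = 2), a³ = Z·M/(N_A·ρ) = 2 × 50.94 / (6.022 × 10²³ × 6.170) = 2.742 × 10^-23 cm³, so a = 3.015 × 10^-8 cm = 0.3015 nm.
Atoms touch along the body diagonal, so √3·a = 4r, so r = 0.4330 × a = 0.131 nm.

0.131 nm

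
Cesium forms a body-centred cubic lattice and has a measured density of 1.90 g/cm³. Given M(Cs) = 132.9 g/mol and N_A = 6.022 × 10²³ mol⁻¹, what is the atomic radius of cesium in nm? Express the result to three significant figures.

0.266 nm

For a BCC cell (Z = 2), a³ = Z·M/(N_A·ρ) = 2 × 132.9 / (6.022 × 10²³ × 1.900) = 2.323 × 10^-22 cm³, so a = 6.147 × 10^-8 cm = 0.6147 nm.
Atoms touch along the body diagonal, so √3·a = 4r, so r = 0.4330 × a = 0.266 nm.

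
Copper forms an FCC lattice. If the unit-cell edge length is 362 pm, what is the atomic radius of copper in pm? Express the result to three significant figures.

In an FCC lattice, atoms touch along the face diagonal, so √2·a = 4r.
r = √2·a/4 = 1.4142 × 362 / 4 = 128 pm.

128 pm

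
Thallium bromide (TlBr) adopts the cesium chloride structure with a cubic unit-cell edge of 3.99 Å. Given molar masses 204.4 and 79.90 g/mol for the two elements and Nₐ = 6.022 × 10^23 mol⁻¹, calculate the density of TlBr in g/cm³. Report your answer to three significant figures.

7.43 g/cm³

The cesium chloride structure contains Z = 1 formula unit per cell; M(TlBr) = 204.4 + 79.90 = 284.3 g/mol.
a³ = (3.990 × 10^-8 cm)³ = 6.352 × 10^-23 cm³.
ρ = 1 × 284.3 / (6.022 × 10²³ × 6.352 × 10^-23) = 7.432 g/cm³.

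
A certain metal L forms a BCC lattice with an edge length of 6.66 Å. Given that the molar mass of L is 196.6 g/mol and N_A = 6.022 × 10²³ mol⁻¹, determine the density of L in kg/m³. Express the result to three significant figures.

2210 kg/m³

A BCC unit cell contains Z = 2 atoms.
Cell volume: a³ = (6.66 Å)³ = (6.660 × 10^-8 cm)³ = 2.954 × 10^-22 cm³.
ρ = Z·M/(N_A·a³) = 2 × 196.6 / (6.022 × 10²³ × 2.954 × 10^-22) = 2.210 g/cm³ = 2210 kg/m³.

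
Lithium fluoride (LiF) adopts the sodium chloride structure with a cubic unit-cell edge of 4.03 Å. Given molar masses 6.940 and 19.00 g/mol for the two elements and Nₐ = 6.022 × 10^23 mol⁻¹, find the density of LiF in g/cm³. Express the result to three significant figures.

The sodium chloride structure contains Z = 4 formula units per cell; M(LiF) = 6.940 + 19.00 = 25.94 g/mol.
a³ = (4.030 × 10^-8 cm)³ = 6.545 × 10^-23 cm³.
ρ = 4 × 25.94 / (6.022 × 10²³ × 6.545 × 10^-23) = 2.633 g/cm³.

2.63 g/cm³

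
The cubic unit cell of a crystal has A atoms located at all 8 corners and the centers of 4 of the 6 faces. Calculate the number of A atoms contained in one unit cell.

Corner atoms are shared by 8 cells (1/8 each), face atoms by 2 (1/2 each).
Net atoms = 8 × 1/8 + 4 × 1/2 = 1 + 2 = 3.

3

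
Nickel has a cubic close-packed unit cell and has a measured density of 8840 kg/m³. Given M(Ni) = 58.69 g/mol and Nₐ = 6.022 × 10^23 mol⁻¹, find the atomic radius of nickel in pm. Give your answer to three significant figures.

125 pm

For an FCC cell (Z = 4), a³ = Z·M/(N_A·ρ) = 4 × 58.69 / (6.022 × 10²³ × 8.840) = 4.410 × 10^-23 cm³, so a = 3.533 × 10^-8 cm = 353.3 pm.
Atoms touch along the face diagonal, so √2·a = 4r, so r = 0.3536 × a = 125 pm.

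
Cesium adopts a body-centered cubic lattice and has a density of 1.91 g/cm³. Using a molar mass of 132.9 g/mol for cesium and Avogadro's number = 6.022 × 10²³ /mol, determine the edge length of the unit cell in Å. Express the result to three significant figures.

6.14 Å

With Z = 2 atoms per BCC cell, a³ = Z·M/(N_A·ρ) = 2 × 132.9 / (6.022 × 10²³ × 1.910 g/cm³) = 2.311 × 10^-22 cm³.
a = (2.311 × 10^-22)^(1/3) = 6.137 × 10^-8 cm = 6.14 Å.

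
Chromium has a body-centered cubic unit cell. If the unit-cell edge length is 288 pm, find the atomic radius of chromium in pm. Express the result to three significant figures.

125 pm

In a BCC lattice, atoms touch along the body diagonal, so √3·a = 4r.
r = √3·a/4 = 1.7321 × 288 / 4 = 125 pm.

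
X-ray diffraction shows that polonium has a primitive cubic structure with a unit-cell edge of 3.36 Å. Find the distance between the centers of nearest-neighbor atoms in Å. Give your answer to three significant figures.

In a simple cubic structure, atoms touch along the cell edge, so a = 2r; the nearest-neighbor distance equals 2r = 1.000·a.
d = 1.000 × 3.36 = 3.36 Å.

3.36 Å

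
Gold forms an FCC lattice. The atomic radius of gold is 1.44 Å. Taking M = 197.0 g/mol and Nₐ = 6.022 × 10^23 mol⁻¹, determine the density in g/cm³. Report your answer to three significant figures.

In an FCC lattice, atoms touch along the face diagonal, so √2·a = 4r, giving a = 4.073 Å = 4.073 × 10^-8 cm.
With Z = 4, ρ = Z·M/(N_A·a³) = 4 × 197.0 / (6.022 × 10²³ × 6.757 × 10^-23) = 19.37 g/cm³.

19.4 g/cm³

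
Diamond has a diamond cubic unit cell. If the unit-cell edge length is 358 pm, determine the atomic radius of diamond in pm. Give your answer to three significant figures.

In a diamond cubic lattice, nearest neighbors lie along the body diagonal with √3·a = 8r.
r = √3·a/8 = 1.7321 × 358 / 8 = 77.5 pm.

77.5 pm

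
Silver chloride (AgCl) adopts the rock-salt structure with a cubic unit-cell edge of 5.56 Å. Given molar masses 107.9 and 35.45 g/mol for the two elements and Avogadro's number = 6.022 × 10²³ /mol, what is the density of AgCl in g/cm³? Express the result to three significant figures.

The rock-salt structure contains Z = 4 formula units per cell; M(AgCl) = 107.9 + 35.45 = 143.35 g/mol.
a³ = (5.560 × 10^-8 cm)³ = 1.719 × 10^-22 cm³.
ρ = 4 × 143.35 / (6.022 × 10²³ × 1.719 × 10^-22) = 5.540 g/cm³.

5.54 g/cm³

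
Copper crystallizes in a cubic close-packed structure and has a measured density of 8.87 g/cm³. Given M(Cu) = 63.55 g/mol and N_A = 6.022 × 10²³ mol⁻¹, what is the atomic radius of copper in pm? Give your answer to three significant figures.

128 pm

For an FCC cell (Z = 4), a³ = Z·M/(N_A·ρ) = 4 × 63.55 / (6.022 × 10²³ × 8.870) = 4.759 × 10^-23 cm³, so a = 3.624 × 10^-8 cm = 362.4 pm.
Atoms touch along the face diagonal, so √2·a = 4r, so r = 0.3536 × a = 128 pm.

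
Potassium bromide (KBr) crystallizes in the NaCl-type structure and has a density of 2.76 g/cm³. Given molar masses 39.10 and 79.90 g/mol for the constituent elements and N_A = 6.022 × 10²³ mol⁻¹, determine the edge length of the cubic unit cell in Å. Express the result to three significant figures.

6.59 Å

M(KBr) = 119.0 g/mol; Z = 4 formula units per cell.
a³ = Z·M/(N_A·ρ) = 4 × 119.0 / (6.022 × 10²³ × 2.76) = 2.864 × 10^-22 cm³, so a = 6.592 × 10^-8 cm = 6.59 Å.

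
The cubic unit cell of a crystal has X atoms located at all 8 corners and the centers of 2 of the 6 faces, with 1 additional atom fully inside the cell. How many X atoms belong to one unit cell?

Corner atoms are shared by 8 cells (1/8 each), face atoms by 2 (1/2 each), interior atoms are unshared.
Net atoms = 8 × 1/8 + 2 × 1/2 + 1 = 1 + 1 + 1 = 3.

3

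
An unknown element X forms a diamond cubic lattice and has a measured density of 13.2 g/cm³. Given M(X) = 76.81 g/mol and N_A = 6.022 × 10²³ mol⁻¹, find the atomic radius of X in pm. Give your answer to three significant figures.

For a diamond cubic cell (Z = 8), a³ = Z·M/(N_A·ρ) = 8 × 76.81 / (6.022 × 10²³ × 13.20) = 7.730 × 10^-23 cm³, so a = 4.260 × 10^-8 cm = 426.0 pm.
Nearest neighbors lie along the body diagonal with √3·a = 8r, so r = 0.2165 × a = 92.2 pm.

92.2 pm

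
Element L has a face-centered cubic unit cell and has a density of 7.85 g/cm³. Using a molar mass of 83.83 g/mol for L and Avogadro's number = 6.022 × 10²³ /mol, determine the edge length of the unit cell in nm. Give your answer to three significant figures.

0.414 nm

With Z = 4 atoms per FCC cell, a³ = Z·M/(N_A·ρ) = 4 × 83.83 / (6.022 × 10²³ × 7.850 g/cm³) = 7.093 × 10^-23 cm³.
a = (7.093 × 10^-23)^(1/3) = 4.140 × 10^-8 cm = 0.414 nm.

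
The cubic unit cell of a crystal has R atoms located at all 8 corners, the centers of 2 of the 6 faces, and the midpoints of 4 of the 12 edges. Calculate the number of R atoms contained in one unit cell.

Corner atoms are shared by 8 cells (1/8 each), face atoms by 2 (1/2 each), edge atoms by 4 (1/4 each).
Net atoms = 8 × 1/8 + 2 × 1/2 + 4 × 1/4 = 1 + 1 + 1 = 3.

3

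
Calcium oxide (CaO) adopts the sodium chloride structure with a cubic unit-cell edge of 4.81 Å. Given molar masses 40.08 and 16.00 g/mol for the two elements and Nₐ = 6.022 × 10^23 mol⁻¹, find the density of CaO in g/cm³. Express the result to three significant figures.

The sodium chloride structure contains Z = 4 formula units per cell; M(CaO) = 40.08 + 16.00 = 56.08 g/mol.
a³ = (4.810 × 10^-8 cm)³ = 1.113 × 10^-22 cm³.
ρ = 4 × 56.08 / (6.022 × 10²³ × 1.113 × 10^-22) = 3.347 g/cm³.

3.35 g/cm³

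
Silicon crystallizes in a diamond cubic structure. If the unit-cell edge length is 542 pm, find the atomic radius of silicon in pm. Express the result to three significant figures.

In a diamond cubic lattice, nearest neighbors lie along the body diagonal with √3·a = 8r.
r = √3·a/8 = 1.7321 × 542 / 8 = 117 pm.

117 pm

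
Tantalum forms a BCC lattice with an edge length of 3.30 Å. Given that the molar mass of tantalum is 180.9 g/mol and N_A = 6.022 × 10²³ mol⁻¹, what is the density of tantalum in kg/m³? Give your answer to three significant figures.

A BCC unit cell contains Z = 2 atoms.
Cell volume: a³ = (3.30 Å)³ = (3.300 × 10^-8 cm)³ = 3.594 × 10^-23 cm³.
ρ = Z·M/(N_A·a³) = 2 × 180.9 / (6.022 × 10²³ × 3.594 × 10^-23) = 16.72 g/cm³ = 16700 kg/m³.

16700 kg/m³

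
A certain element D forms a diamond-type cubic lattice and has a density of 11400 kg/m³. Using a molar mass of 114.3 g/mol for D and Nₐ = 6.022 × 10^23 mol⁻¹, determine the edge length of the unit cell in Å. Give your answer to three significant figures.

With Z = 8 atoms per diamond cubic cell, a³ = Z·M/(N_A·ρ) = 8 × 114.3 / (6.022 × 10²³ × 11.40 g/cm³) = 1.332 × 10^-22 cm³.
a = (1.332 × 10^-22)^(1/3) = 5.107 × 10^-8 cm = 5.11 Å.

5.11 Å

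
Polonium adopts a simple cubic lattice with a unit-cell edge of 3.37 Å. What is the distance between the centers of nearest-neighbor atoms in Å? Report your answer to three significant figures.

3.37 Å

In a simple cubic structure, atoms touch along the cell edge, so a = 2r; the nearest-neighbor distance equals 2r = 1.000·a.
d = 1.000 × 3.37 = 3.37 Å.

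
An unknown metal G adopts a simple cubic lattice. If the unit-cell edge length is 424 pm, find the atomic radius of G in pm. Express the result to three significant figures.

212 pm

In a simple cubic lattice, atoms touch along the cell edge, so a = 2r.
r = a/2 = 424/2 = 212 pm.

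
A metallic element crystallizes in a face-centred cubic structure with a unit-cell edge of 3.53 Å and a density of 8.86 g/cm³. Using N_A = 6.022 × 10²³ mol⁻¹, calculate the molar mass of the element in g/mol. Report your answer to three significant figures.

An FCC cell has Z = 4 atoms; a = 3.530 × 10^-8 cm.
M = ρ·N_A·a³/Z = 8.86 × 6.022 × 10²³ × 4.399 × 10^-23 / 4 = 58.7 g/mol.

58.7 g/mol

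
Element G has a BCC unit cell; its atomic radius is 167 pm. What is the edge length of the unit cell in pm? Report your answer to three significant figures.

In a BCC lattice, atoms touch along the body diagonal, so √3·a = 4r.
a = 4r/√3 = 4 × 167 / 1.7321 = 386 pm.

386 pm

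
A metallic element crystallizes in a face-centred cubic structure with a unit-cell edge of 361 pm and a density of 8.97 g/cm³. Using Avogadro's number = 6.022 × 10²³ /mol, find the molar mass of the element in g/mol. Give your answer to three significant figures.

An FCC cell has Z = 4 atoms; a = 3.610 × 10^-8 cm.
M = ρ·N_A·a³/Z = 8.97 × 6.022 × 10²³ × 4.705 × 10^-23 / 4 = 63.5 g/mol.

63.5 g/mol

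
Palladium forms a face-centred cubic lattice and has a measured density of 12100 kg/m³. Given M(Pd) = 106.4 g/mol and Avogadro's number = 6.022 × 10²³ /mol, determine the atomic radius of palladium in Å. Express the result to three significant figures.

1.37 Å

For an FCC cell (Z = 4), a³ = Z·M/(N_A·ρ) = 4 × 106.4 / (6.022 × 10²³ × 12.10) = 5.841 × 10^-23 cm³, so a = 3.880 × 10^-8 cm = 3.880 Å.
Atoms touch along the face diagonal, so √2·a = 4r, so r = 0.3536 × a = 1.37 Å.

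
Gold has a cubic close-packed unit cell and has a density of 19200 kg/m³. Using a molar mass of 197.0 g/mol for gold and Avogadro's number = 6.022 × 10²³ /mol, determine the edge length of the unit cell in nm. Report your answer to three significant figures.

With Z = 4 atoms per FCC cell, a³ = Z·M/(N_A·ρ) = 4 × 197.0 / (6.022 × 10²³ × 19.20 g/cm³) = 6.815 × 10^-23 cm³.
a = (6.815 × 10^-23)^(1/3) = 4.085 × 10^-8 cm = 0.408 nm.

0.408 nm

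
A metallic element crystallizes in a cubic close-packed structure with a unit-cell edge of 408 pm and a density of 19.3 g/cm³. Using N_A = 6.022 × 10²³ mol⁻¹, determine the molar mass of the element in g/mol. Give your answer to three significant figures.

197 g/mol

An FCC cell has Z = 4 atoms; a = 4.080 × 10^-8 cm.
M = ρ·N_A·a³/Z = 19.3 × 6.022 × 10²³ × 6.792 × 10^-23 / 4 = 197 g/mol.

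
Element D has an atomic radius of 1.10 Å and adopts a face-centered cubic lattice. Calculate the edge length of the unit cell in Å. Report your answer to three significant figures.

In an FCC lattice, atoms touch along the face diagonal, so √2·a = 4r.
a = 4r/√2 = 4 × 1.10 / 1.4142 = 3.11 Å.

3.11 Å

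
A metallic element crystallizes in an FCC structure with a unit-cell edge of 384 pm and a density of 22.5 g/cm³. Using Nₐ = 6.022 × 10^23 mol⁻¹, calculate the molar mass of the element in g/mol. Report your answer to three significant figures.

192 g/mol

An FCC cell has Z = 4 atoms; a = 3.840 × 10^-8 cm.
M = ρ·N_A·a³/Z = 22.5 × 6.022 × 10²³ × 5.662 × 10^-23 / 4 = 192 g/mol.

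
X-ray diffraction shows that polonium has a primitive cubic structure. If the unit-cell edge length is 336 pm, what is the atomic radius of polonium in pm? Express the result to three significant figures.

168 pm

In a simple cubic lattice, atoms touch along the cell edge, so a = 2r.
r = a/2 = 336/2 = 168 pm.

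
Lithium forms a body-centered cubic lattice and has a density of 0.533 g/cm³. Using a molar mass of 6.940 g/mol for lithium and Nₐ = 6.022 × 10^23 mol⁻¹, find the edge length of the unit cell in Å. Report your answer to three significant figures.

3.51 Å

With Z = 2 atoms per BCC cell, a³ = Z·M/(N_A·ρ) = 2 × 6.940 / (6.022 × 10²³ × 0.5330 g/cm³) = 4.324 × 10^-23 cm³.
a = (4.324 × 10^-23)^(1/3) = 3.510 × 10^-8 cm = 3.51 Å.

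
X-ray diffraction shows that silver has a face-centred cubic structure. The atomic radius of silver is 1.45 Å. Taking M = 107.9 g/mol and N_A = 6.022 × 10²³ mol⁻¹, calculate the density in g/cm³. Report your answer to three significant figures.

10.4 g/cm³

In an FCC lattice, atoms touch along the face diagonal, so √2·a = 4r, giving a = 4.101 Å = 4.101 × 10^-8 cm.
With Z = 4, ρ = Z·M/(N_A·a³) = 4 × 107.9 / (6.022 × 10²³ × 6.898 × 10^-23) = 10.39 g/cm³.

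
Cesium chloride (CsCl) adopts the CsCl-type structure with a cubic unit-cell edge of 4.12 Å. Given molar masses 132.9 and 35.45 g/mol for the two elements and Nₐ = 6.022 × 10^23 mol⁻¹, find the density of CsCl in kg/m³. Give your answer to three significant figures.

4000 kg/m³

The CsCl-type structure contains Z = 1 formula unit per cell; M(CsCl) = 132.9 + 35.45 = 168.35 g/mol.
a³ = (4.120 × 10^-8 cm)³ = 6.993 × 10^-23 cm³.
ρ = 1 × 168.35 / (6.022 × 10²³ × 6.993 × 10^-23) = 3.997 g/cm³ = 4000 kg/m³.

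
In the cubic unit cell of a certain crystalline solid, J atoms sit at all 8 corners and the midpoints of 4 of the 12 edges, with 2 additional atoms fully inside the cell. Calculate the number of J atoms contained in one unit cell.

Corner atoms are shared by 8 cells (1/8 each), edge atoms by 4 (1/4 each), interior atoms are unshared.
Net atoms = 8 × 1/8 + 4 × 1/4 + 2 = 1 + 1 + 2 = 4.

4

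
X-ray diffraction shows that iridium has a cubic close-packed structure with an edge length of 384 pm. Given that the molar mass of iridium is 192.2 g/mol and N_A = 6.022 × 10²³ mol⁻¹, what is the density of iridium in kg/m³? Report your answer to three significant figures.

An FCC unit cell contains Z = 4 atoms.
Cell volume: a³ = (384 pm)³ = (3.840 × 10^-8 cm)³ = 5.662 × 10^-23 cm³.
ρ = Z·M/(N_A·a³) = 4 × 192.2 / (6.022 × 10²³ × 5.662 × 10^-23) = 22.55 g/cm³ = 22500 kg/m³.

22500 kg/m³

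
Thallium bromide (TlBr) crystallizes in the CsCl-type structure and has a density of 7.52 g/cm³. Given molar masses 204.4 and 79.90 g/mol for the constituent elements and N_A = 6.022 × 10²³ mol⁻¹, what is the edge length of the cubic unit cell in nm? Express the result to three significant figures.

M(TlBr) = 284.3 g/mol; Z = 1 formula unit per cell.
a³ = Z·M/(N_A·ρ) = 1 × 284.3 / (6.022 × 10²³ × 7.52) = 6.278 × 10^-23 cm³, so a = 3.974 × 10^-8 cm = 0.397 nm.

0.397 nm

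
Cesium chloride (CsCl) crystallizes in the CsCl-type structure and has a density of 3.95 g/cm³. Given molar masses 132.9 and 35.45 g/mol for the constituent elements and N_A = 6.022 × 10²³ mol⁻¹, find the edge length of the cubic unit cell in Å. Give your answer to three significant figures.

M(CsCl) = 168.35 g/mol; Z = 1 formula unit per cell.
a³ = Z·M/(N_A·ρ) = 1 × 168.35 / (6.022 × 10²³ × 3.95) = 7.077 × 10^-23 cm³, so a = 4.136 × 10^-8 cm = 4.14 Å.

4.14 Å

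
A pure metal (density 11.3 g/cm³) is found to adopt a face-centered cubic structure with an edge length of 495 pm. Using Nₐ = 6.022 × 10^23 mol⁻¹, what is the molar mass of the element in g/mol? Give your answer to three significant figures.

206 g/mol

An FCC cell has Z = 4 atoms; a = 4.950 × 10^-8 cm.
M = ρ·N_A·a³/Z = 11.3 × 6.022 × 10²³ × 1.213 × 10^-22 / 4 = 206 g/mol.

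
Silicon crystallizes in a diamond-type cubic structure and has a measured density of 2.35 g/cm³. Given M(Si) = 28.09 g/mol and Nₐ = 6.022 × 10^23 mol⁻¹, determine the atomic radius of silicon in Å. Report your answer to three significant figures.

1.17 Å

For a diamond cubic cell (Z = 8), a³ = Z·M/(N_A·ρ) = 8 × 28.09 / (6.022 × 10²³ × 2.350) = 1.588 × 10^-22 cm³, so a = 5.415 × 10^-8 cm = 5.415 Å.
Nearest neighbors lie along the body diagonal with √3·a = 8r, so r = 0.2165 × a = 1.17 Å.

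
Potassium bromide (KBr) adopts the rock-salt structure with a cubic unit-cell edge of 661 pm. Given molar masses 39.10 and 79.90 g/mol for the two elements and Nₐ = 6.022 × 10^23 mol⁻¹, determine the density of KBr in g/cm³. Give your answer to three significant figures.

The rock-salt structure contains Z = 4 formula units per cell; M(KBr) = 39.10 + 79.90 = 119.0 g/mol.
a³ = (6.610 × 10^-8 cm)³ = 2.888 × 10^-22 cm³.
ρ = 4 × 119.0 / (6.022 × 10²³ × 2.888 × 10^-22) = 2.737 g/cm³.

2.74 g/cm³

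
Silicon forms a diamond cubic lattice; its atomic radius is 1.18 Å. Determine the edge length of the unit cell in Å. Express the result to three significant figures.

5.45 Å

In a diamond cubic lattice, nearest neighbors lie along the body diagonal with √3·a = 8r.
a = 8r/√3 = 8 × 1.18 / 1.7321 = 5.45 Å.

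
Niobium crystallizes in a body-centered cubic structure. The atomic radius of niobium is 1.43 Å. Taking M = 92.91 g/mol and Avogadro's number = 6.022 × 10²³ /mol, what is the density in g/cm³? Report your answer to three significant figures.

8.57 g/cm³

In a BCC lattice, atoms touch along the body diagonal, so √3·a = 4r, giving a = 3.302 Å = 3.302 × 10^-8 cm.
With Z = 2, ρ = Z·M/(N_A·a³) = 2 × 92.91 / (6.022 × 10²³ × 3.602 × 10^-23) = 8.567 g/cm³.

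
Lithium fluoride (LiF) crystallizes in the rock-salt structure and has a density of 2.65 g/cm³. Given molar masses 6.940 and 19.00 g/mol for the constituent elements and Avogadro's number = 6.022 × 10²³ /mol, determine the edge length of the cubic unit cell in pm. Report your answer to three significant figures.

402 pm

M(LiF) = 25.94 g/mol; Z = 4 formula units per cell.
a³ = Z·M/(N_A·ρ) = 4 × 25.94 / (6.022 × 10²³ × 2.65) = 6.502 × 10^-23 cm³, so a = 4.021 × 10^-8 cm = 402 pm.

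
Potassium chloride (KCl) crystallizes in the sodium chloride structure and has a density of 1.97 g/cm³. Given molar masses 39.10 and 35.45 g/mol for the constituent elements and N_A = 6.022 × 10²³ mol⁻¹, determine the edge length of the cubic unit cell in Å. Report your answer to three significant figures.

6.31 Å

M(KCl) = 74.55 g/mol; Z = 4 formula units per cell.
a³ = Z·M/(N_A·ρ) = 4 × 74.55 / (6.022 × 10²³ × 1.97) = 2.514 × 10^-22 cm³, so a = 6.311 × 10^-8 cm = 6.31 Å.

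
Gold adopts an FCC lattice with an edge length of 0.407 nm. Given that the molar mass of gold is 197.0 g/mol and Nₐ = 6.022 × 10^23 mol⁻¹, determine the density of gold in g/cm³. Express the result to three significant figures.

19.4 g/cm³

An FCC unit cell contains Z = 4 atoms.
Cell volume: a³ = (0.407 nm)³ = (4.070 × 10^-8 cm)³ = 6.742 × 10^-23 cm³.
ρ = Z·M/(N_A·a³) = 4 × 197.0 / (6.022 × 10²³ × 6.742 × 10^-23) = 19.41 g/cm³.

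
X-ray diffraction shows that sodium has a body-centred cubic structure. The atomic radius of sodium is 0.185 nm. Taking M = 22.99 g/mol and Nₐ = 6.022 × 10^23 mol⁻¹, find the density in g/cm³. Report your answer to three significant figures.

0.979 g/cm³

In a BCC lattice, atoms touch along the body diagonal, so √3·a = 4r, giving a = 0.4272 nm = 4.272 × 10^-8 cm.
With Z = 2, ρ = Z·M/(N_A·a³) = 2 × 22.99 / (6.022 × 10²³ × 7.799 × 10^-23) = 0.9791 g/cm³.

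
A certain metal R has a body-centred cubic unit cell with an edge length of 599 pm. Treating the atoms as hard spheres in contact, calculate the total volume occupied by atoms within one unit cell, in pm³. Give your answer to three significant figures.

In a BCC lattice atoms touch along the body diagonal, so √3·a = 4r, so r = 0.4330a = 259.4 pm.
V_atoms = Z × (4/3)πr³ = 2 × (4/3)π × (259.4)³ = 1.46 × 10^8 pm³.

1.46 × 10^8 pm³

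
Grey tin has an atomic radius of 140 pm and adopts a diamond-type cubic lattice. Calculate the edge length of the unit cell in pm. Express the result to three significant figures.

In a diamond cubic lattice, nearest neighbors lie along the body diagonal with √3·a = 8r.
a = 8r/√3 = 8 × 140 / 1.7321 = 647 pm.

647 pm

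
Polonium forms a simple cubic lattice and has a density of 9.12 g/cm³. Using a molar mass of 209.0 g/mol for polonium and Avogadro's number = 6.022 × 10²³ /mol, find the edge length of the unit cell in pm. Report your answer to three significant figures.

336 pm

With Z = 1 atom per simple cubic cell, a³ = Z·M/(N_A·ρ) = 1 × 209.0 / (6.022 × 10²³ × 9.120 g/cm³) = 3.805 × 10^-23 cm³.
a = (3.805 × 10^-23)^(1/3) = 3.364 × 10^-8 cm = 336 pm.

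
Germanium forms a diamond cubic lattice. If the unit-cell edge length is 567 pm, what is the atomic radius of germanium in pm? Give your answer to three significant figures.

123 pm

In a diamond cubic lattice, nearest neighbors lie along the body diagonal with √3·a = 8r.
r = √3·a/8 = 1.7321 × 567 / 8 = 123 pm.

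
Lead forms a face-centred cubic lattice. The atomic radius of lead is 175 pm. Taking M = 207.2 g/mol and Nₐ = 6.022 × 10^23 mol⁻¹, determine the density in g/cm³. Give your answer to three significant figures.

In an FCC lattice, atoms touch along the face diagonal, so √2·a = 4r, giving a = 495.0 pm = 4.950 × 10^-8 cm.
With Z = 4, ρ = Z·M/(N_A·a³) = 4 × 207.2 / (6.022 × 10²³ × 1.213 × 10^-22) = 11.35 g/cm³.

11.3 g/cm³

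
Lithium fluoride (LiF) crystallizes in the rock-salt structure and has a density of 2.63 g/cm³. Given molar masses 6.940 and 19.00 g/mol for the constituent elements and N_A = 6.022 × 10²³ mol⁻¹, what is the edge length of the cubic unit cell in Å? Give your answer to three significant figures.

4.03 Å

M(LiF) = 25.94 g/mol; Z = 4 formula units per cell.
a³ = Z·M/(N_A·ρ) = 4 × 25.94 / (6.022 × 10²³ × 2.63) = 6.551 × 10^-23 cm³, so a = 4.031 × 10^-8 cm = 4.03 Å.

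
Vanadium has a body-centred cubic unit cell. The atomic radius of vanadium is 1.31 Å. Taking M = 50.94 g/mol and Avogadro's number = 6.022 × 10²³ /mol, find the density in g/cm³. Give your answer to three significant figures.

6.11 g/cm³

In a BCC lattice, atoms touch along the body diagonal, so √3·a = 4r, giving a = 3.025 Å = 3.025 × 10^-8 cm.
With Z = 2, ρ = Z·M/(N_A·a³) = 2 × 50.94 / (6.022 × 10²³ × 2.769 × 10^-23) = 6.110 g/cm³.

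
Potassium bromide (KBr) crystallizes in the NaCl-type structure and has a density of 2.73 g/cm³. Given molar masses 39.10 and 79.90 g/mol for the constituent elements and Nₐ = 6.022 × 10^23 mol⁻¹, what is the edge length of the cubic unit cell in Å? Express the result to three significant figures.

6.62 Å

M(KBr) = 119.0 g/mol; Z = 4 formula units per cell.
a³ = Z·M/(N_A·ρ) = 4 × 119.0 / (6.022 × 10²³ × 2.73) = 2.895 × 10^-22 cm³, so a = 6.616 × 10^-8 cm = 6.62 Å.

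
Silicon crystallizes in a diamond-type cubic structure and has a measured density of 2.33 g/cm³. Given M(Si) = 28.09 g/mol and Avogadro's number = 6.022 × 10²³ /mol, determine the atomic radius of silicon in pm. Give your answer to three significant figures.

For a diamond cubic cell (Z = 8), a³ = Z·M/(N_A·ρ) = 8 × 28.09 / (6.022 × 10²³ × 2.330) = 1.602 × 10^-22 cm³, so a = 5.431 × 10^-8 cm = 543.1 pm.
Nearest neighbors lie along the body diagonal with √3·a = 8r, so r = 0.2165 × a = 118 pm.

118 pm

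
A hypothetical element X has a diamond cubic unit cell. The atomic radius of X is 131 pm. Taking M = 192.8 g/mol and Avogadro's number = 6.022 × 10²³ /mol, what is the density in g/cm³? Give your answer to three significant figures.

11.6 g/cm³

In a diamond cubic lattice, nearest neighbors lie along the body diagonal with √3·a = 8r, giving a = 605.1 pm = 6.051 × 10^-8 cm.
With Z = 8, ρ = Z·M/(N_A·a³) = 8 × 192.8 / (6.022 × 10²³ × 2.215 × 10^-22) = 11.56 g/cm³.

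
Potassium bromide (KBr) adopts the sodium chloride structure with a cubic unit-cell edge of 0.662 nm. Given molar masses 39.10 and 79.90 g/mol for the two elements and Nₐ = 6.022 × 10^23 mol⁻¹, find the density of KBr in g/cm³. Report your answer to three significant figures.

The sodium chloride structure contains Z = 4 formula units per cell; M(KBr) = 39.10 + 79.90 = 119.0 g/mol.
a³ = (6.620 × 10^-8 cm)³ = 2.901 × 10^-22 cm³.
ρ = 4 × 119.0 / (6.022 × 10²³ × 2.901 × 10^-22) = 2.725 g/cm³.

2.72 g/cm³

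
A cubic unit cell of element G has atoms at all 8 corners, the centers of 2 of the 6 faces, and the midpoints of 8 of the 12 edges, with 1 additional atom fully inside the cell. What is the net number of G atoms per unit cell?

5

Corner atoms are shared by 8 cells (1/8 each), face atoms by 2 (1/2 each), edge atoms by 4 (1/4 each), interior atoms are unshared.
Net atoms = 8 × 1/8 + 2 × 1/2 + 8 × 1/4 + 1 = 1 + 1 + 2 + 1 = 5.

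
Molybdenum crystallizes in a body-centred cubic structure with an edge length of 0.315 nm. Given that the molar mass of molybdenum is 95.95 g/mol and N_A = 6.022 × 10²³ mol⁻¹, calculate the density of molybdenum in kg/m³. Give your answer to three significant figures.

10200 kg/m³

A BCC unit cell contains Z = 2 atoms.
Cell volume: a³ = (0.315 nm)³ = (3.150 × 10^-8 cm)³ = 3.126 × 10^-23 cm³.
ρ = Z·M/(N_A·a³) = 2 × 95.95 / (6.022 × 10²³ × 3.126 × 10^-23) = 10.20 g/cm³ = 10200 kg/m³.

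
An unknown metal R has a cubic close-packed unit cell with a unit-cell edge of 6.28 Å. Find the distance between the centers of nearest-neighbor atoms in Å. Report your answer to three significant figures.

4.44 Å

In an FCC structure, atoms touch along the face diagonal, so √2·a = 4r; the nearest-neighbor distance equals 2r = 0.7071·a.
d = 0.7071 × 6.28 = 4.44 Å.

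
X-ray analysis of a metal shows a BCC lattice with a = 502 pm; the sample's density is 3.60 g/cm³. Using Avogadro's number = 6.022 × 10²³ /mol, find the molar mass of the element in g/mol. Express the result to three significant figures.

137 g/mol

A BCC cell has Z = 2 atoms; a = 5.020 × 10^-8 cm.
M = ρ·N_A·a³/Z = 3.60 × 6.022 × 10²³ × 1.265 × 10^-22 / 2 = 137 g/mol.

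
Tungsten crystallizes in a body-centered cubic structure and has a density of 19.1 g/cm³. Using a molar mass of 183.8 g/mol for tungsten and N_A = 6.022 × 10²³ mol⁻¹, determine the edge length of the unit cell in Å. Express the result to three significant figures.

With Z = 2 atoms per BCC cell, a³ = Z·M/(N_A·ρ) = 2 × 183.8 / (6.022 × 10²³ × 19.10 g/cm³) = 3.196 × 10^-23 cm³.
a = (3.196 × 10^-23)^(1/3) = 3.173 × 10^-8 cm = 3.17 Å.

3.17 Å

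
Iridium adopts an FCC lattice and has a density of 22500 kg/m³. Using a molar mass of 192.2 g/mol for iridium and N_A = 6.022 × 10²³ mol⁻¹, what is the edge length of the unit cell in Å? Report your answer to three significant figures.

With Z = 4 atoms per FCC cell, a³ = Z·M/(N_A·ρ) = 4 × 192.2 / (6.022 × 10²³ × 22.50 g/cm³) = 5.674 × 10^-23 cm³.
a = (5.674 × 10^-23)^(1/3) = 3.843 × 10^-8 cm = 3.84 Å.

3.84 Å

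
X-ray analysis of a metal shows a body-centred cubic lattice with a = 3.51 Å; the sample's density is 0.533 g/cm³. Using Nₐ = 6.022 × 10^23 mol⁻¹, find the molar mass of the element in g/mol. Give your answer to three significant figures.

A BCC cell has Z = 2 atoms; a = 3.510 × 10^-8 cm.
M = ρ·N_A·a³/Z = 0.533 × 6.022 × 10²³ × 4.324 × 10^-23 / 2 = 6.94 g/mol.

6.94 g/mol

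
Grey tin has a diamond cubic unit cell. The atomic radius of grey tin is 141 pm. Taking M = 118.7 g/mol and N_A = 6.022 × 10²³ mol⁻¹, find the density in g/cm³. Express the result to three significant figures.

5.71 g/cm³

In a diamond cubic lattice, nearest neighbors lie along the body diagonal with √3·a = 8r, giving a = 651.3 pm = 6.513 × 10^-8 cm.
With Z = 8, ρ = Z·M/(N_A·a³) = 8 × 118.7 / (6.022 × 10²³ × 2.762 × 10^-22) = 5.709 g/cm³.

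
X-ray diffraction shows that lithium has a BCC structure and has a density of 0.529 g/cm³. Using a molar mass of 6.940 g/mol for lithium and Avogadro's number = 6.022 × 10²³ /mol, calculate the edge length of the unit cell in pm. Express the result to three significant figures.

352 pm

With Z = 2 atoms per BCC cell, a³ = Z·M/(N_A·ρ) = 2 × 6.940 / (6.022 × 10²³ × 0.5290 g/cm³) = 4.357 × 10^-23 cm³.
a = (4.357 × 10^-23)^(1/3) = 3.519 × 10^-8 cm = 352 pm.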